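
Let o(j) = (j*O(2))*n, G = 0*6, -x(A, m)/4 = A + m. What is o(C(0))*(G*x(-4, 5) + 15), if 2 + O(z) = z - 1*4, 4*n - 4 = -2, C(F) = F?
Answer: 0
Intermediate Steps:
n = ½ (n = 1 + (¼)*(-2) = 1 - ½ = ½ ≈ 0.50000)
O(z) = -6 + z (O(z) = -2 + (z - 1*4) = -2 + (z - 4) = -2 + (-4 + z) = -6 + z)
x(A, m) = -4*A - 4*m (x(A, m) = -4*(A + m) = -4*A - 4*m)
G = 0
o(j) = -2*j (o(j) = (j*(-6 + 2))*(½) = (j*(-4))*(½) = -4*j*(½) = -2*j)
o(C(0))*(G*x(-4, 5) + 15) = (-2*0)*(0*(-4*(-4) - 4*5) + 15) = 0*(0*(16 - 20) + 15) = 0*(0*(-4) + 15) = 0*(0 + 15) = 0*15 = 0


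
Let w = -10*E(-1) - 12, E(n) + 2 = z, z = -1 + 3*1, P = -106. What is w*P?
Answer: 1272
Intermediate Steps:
z = 2 (z = -1 + 3 = 2)
E(n) = 0 (E(n) = -2 + 2 = 0)
w = -12 (w = -10*0 - 12 = 0 - 12 = -12)
w*P = -12*(-106) = 1272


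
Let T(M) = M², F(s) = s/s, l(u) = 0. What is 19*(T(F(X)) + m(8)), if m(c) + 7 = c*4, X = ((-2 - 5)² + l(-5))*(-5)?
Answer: 494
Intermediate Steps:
X = -245 (X = ((-2 - 5)² + 0)*(-5) = ((-7)² + 0)*(-5) = (49 + 0)*(-5) = 49*(-5) = -245)
m(c) = -7 + 4*c (m(c) = -7 + c*4 = -7 + 4*c)
F(s) = 1
19*(T(F(X)) + m(8)) = 19*(1² + (-7 + 4*8)) = 19*(1 + (-7 + 32)) = 19*(1 + 25) = 19*26 = 494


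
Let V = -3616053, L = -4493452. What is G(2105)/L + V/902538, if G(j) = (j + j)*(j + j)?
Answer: -383871837509/48279895014 ≈ -7.9510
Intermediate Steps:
G(j) = 4*j² (G(j) = (2*j)*(2*j) = 4*j²)
G(2105)/L + V/902538 = (4*2105²)/(-4493452) - 3616053/902538 = (4*4431025)*(-1/4493452) - 3616053*1/902538 = 17724100*(-1/4493452) - 172193/42978 = -4431025/1123363 - 172193/42978 = -383871837509/48279895014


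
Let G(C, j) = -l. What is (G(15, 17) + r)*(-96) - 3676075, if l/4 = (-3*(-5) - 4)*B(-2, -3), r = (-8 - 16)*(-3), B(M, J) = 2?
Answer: -3674539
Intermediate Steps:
r = 72 (r = -24*(-3) = 72)
l = 88 (l = 4*((-3*(-5) - 4)*2) = 4*((15 - 4)*2) = 4*(11*2) = 4*22 = 88)
G(C, j) = -88 (G(C, j) = -1*88 = -88)
(G(15, 17) + r)*(-96) - 3676075 = (-88 + 72)*(-96) - 3676075 = -16*(-96) - 3676075 = 1536 - 3676075 = -3674539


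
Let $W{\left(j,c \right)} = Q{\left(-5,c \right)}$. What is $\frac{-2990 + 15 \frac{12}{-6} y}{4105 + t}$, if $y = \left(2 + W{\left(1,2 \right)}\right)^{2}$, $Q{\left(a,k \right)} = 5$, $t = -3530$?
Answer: $- \frac{892}{115} \approx -7.7565$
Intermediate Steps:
$W{\left(j,c \right)} = 5$
$y = 49$ ($y = \left(2 + 5\right)^{2} = 7^{2} = 49$)
$\frac{-2990 + 15 \frac{12}{-6} y}{4105 + t} = \frac{-2990 + 15 \frac{12}{-6} \cdot 49}{4105 - 3530} = \frac{-2990 + 15 \cdot 12 \left(- \frac{1}{6}\right) 49}{575} = \left(-2990 + 15 \left(-2\right) 49\right) \frac{1}{575} = \left(-2990 - 1470\right) \frac{1}{575} = \left(-4460\right) \frac{1}{575} = - \frac{892}{115}$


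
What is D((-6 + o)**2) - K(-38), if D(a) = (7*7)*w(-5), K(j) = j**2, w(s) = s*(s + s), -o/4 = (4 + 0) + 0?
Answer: 1006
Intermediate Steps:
o = -16 (o = -4*((4 + 0) + 0) = -4*(4 + 0) = -4*4 = -16)
w(s) = 2*s**2 (w(s) = s*(2*s) = 2*s**2)
D(a) = 2450 (D(a) = (7*7)*(2*(-5)**2) = 49*(2*25) = 49*50 = 2450)
D((-6 + o)**2) - K(-38) = 2450 - 1*(-38)**2 = 2450 - 1*1444 = 2450 - 1444 = 1006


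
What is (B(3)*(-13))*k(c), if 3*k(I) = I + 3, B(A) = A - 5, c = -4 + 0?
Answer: -26/3 ≈ -8.6667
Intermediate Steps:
c = -4
B(A) = -5 + A
k(I) = 1 + I/3 (k(I) = (I + 3)/3 = (3 + I)/3 = 1 + I/3)
(B(3)*(-13))*k(c) = ((-5 + 3)*(-13))*(1 + (⅓)*(-4)) = (-2*(-13))*(1 - 4/3) = 26*(-⅓) = -26/3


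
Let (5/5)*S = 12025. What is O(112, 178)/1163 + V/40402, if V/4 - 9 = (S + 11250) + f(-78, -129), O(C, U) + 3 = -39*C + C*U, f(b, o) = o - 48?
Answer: 368175447/23493763 ≈ 15.671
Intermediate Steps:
S = 12025
f(b, o) = -48 + o
O(C, U) = -3 - 39*C + C*U (O(C, U) = -3 + (-39*C + C*U) = -3 - 39*C + C*U)
V = 92428 (V = 36 + 4*((12025 + 11250) + (-48 - 129)) = 36 + 4*(23275 - 177) = 36 + 4*23098 = 36 + 92392 = 92428)
O(112, 178)/1163 + V/40402 = (-3 - 39*112 + 112*178)/1163 + 92428/40402 = (-3 - 4368 + 19936)*(1/1163) + 92428*(1/40402) = 15565*(1/1163) + 46214/20201 = 15565/1163 + 46214/20201 = 368175447/23493763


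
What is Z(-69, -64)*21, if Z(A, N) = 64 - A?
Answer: 2793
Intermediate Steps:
Z(-69, -64)*21 = (64 - 1*(-69))*21 = (64 + 69)*21 = 133*21 = 2793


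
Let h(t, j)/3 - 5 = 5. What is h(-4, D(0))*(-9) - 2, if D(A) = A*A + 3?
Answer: -272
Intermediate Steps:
D(A) = 3 + A² (D(A) = A² + 3 = 3 + A²)
h(t, j) = 30 (h(t, j) = 15 + 3*5 = 15 + 15 = 30)
h(-4, D(0))*(-9) - 2 = 30*(-9) - 2 = -270 - 2 = -272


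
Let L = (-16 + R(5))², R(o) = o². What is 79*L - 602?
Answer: 5797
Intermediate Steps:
L = 81 (L = (-16 + 5²)² = (-16 + 25)² = 9² = 81)
79*L - 602 = 79*81 - 602 = 6399 - 602 = 5797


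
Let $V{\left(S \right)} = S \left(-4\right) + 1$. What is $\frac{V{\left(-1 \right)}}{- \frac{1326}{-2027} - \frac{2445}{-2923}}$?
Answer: $\frac{29624605}{8831913} \approx 3.3543$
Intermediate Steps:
$V{\left(S \right)} = 1 - 4 S$ ($V{\left(S \right)} = - 4 S + 1 = 1 - 4 S$)
$\frac{V{\left(-1 \right)}}{- \frac{1326}{-2027} - \frac{2445}{-2923}} = \frac{1 - -4}{- \frac{1326}{-2027} - \frac{2445}{-2923}} = \frac{1 + 4}{\left(-1326\right) \left(- \frac{1}{2027}\right) - - \frac{2445}{2923}} = \frac{5}{\frac{1326}{2027} + \frac{2445}{2923}} = \frac{5}{\frac{8831913}{5924921}} = 5 \cdot \frac{5924921}{8831913} = \frac{29624605}{8831913}$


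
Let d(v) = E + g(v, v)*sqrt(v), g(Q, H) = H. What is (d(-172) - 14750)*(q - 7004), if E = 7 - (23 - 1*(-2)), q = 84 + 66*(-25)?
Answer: 126561760 + 2948080*I*sqrt(43) ≈ 1.2656e+8 + 1.9332e+7*I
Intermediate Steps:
q = -1566 (q = 84 - 1650 = -1566)
E = -18 (E = 7 - (23 + 2) = 7 - 1*25 = 7 - 25 = -18)
d(v) = -18 + v**(3/2) (d(v) = -18 + v*sqrt(v) = -18 + v**(3/2))
(d(-172) - 14750)*(q - 7004) = ((-18 + (-172)**(3/2)) - 14750)*(-1566 - 7004) = ((-18 - 344*I*sqrt(43)) - 14750)*(-8570) = (-14768 - 344*I*sqrt(43))*(-8570) = 126561760 + 2948080*I*sqrt(43)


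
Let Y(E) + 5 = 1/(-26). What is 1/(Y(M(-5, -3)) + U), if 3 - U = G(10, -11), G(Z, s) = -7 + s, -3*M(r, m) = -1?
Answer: 26/415 ≈ 0.062651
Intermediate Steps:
M(r, m) = ⅓ (M(r, m) = -⅓*(-1) = ⅓)
Y(E) = -131/26 (Y(E) = -5 + 1/(-26) = -5 - 1/26 = -131/26)
U = 21 (U = 3 - (-7 - 11) = 3 - 1*(-18) = 3 + 18 = 21)
1/(Y(M(-5, -3)) + U) = 1/(-131/26 + 21) = 1/(415/26) = 26/415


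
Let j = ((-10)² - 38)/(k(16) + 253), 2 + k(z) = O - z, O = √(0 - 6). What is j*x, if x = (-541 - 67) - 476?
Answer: -15793880/55231 + 67208*I*√6/55231 ≈ -285.96 + 2.9807*I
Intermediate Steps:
O = I*√6 (O = √(-6) = I*√6 ≈ 2.4495*I)
k(z) = -2 - z + I*√6 (k(z) = -2 + (I*√6 - z) = -2 + (-z + I*√6) = -2 - z + I*√6)
x = -1084 (x = -608 - 476 = -1084)
j = 62/(235 + I*√6) (j = ((-10)² - 38)/((-2 - 1*16 + I*√6) + 253) = (100 - 38)/((-2 - 16 + I*√6) + 253) = 62/((-18 + I*√6) + 253) = 62/(235 + I*√6) ≈ 0.2638 - 0.0027497*I)
j*x = (14570/55231 - 62*I*√6/55231)*(-1084) = -15793880/55231 + 67208*I*√6/55231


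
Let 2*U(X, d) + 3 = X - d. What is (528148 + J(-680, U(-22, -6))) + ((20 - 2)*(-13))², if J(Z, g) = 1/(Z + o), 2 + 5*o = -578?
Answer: 463991583/796 ≈ 5.8290e+5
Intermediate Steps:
o = -116 (o = -⅖ + (⅕)*(-578) = -⅖ - 578/5 = -116)
U(X, d) = -3/2 + X/2 - d/2 (U(X, d) = -3/2 + (X - d)/2 = -3/2 + (X/2 - d/2) = -3/2 + X/2 - d/2)
J(Z, g) = 1/(-116 + Z) (J(Z, g) = 1/(Z - 116) = 1/(-116 + Z))
(528148 + J(-680, U(-22, -6))) + ((20 - 2)*(-13))² = (528148 + 1/(-116 - 680)) + ((20 - 2)*(-13))² = (528148 + 1/(-796)) + (18*(-13))² = (528148 - 1/796) + (-234)² = 420405807/796 + 54756 = 463991583/796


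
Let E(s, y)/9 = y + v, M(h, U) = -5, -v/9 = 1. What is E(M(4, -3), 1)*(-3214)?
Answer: 231408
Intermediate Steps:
v = -9 (v = -9*1 = -9)
E(s, y) = -81 + 9*y (E(s, y) = 9*(y - 9) = 9*(-9 + y) = -81 + 9*y)
E(M(4, -3), 1)*(-3214) = (-81 + 9*1)*(-3214) = (-81 + 9)*(-3214) = -72*(-3214) = 231408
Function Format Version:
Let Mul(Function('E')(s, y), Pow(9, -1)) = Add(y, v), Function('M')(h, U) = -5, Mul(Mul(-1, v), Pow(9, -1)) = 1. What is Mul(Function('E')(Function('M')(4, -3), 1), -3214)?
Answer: 231408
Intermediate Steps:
v = -9 (v = Mul(-9, 1) = -9)
Function('E')(s, y) = Add(-81, Mul(9, y)) (Function('E')(s, y) = Mul(9, Add(y, -9)) = Mul(9, Add(-9, y)) = Add(-81, Mul(9, y)))
Mul(Function('E')(Function('M')(4, -3), 1), -3214) = Mul(Add(-81, Mul(9, 1)), -3214) = Mul(Add(-81, 9), -3214) = Mul(-72, -3214) = 231408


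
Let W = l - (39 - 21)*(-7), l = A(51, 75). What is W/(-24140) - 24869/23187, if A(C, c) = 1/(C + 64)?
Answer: -69374833717/64369430700 ≈ -1.0778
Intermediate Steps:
A(C, c) = 1/(64 + C)
l = 1/115 (l = 1/(64 + 51) = 1/115 ≈ 0.0086956)
W = 14491/115 (W = 1/115 - (39 - 21)*(-7) = 1/115 - 18*(-7) = 1/115 - 1*(-126) = 1/115 + 126 = 14491/115 ≈ 126.01)
W/(-24140) - 24869/23187 = (14491/115)/(-24140) - 24869/23187 = (14491/115)*(-1/24140) - 24869*1/23187 = -14491/2776100 - 24869/23187 = -69374833717/64369430700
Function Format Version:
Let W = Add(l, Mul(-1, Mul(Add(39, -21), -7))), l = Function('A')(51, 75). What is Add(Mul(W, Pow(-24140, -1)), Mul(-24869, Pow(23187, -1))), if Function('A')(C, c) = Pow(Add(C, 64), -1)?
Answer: Rational(-69374833717, 64369430700) ≈ -1.0778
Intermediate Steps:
Function('A')(C, c) = Pow(Add(64, C), -1)
l = Rational(1, 115) (l = Pow(Add(64, 51), -1) = Pow(115, -1) = Rational(1, 115) ≈ 0.0086956)
W = Rational(14491, 115) (W = Add(Rational(1, 115), Mul(-1, Mul(Add(39, -21), -7))) = Add(Rational(1, 115), Mul(-1, Mul(18, -7))) = Add(Rational(1, 115), Mul(-1, -126)) = Add(Rational(1, 115), 126) = Rational(14491, 115) ≈ 126.01)
Add(Mul(W, Pow(-24140, -1)), Mul(-24869, Pow(23187, -1))) = Add(Mul(Rational(14491, 115), Pow(-24140, -1)), Mul(-24869, Pow(23187, -1))) = Add(Mul(Rational(14491, 115), Rational(-1, 24140)), Mul(-24869, Rational(1, 23187))) = Add(Rational(-14491, 2776100), Rational(-24869, 23187)) = Rational(-69374833717, 64369430700)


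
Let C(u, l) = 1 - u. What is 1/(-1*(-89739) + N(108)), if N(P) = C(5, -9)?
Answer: 1/89735 ≈ 1.1144e-5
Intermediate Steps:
N(P) = -4 (N(P) = 1 - 1*5 = 1 - 5 = -4)
1/(-1*(-89739) + N(108)) = 1/(-1*(-89739) - 4) = 1/(89739 - 4) = 1/89735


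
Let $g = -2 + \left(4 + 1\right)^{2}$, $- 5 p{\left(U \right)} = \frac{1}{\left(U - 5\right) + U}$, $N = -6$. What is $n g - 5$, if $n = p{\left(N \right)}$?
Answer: $- \frac{402}{85} \approx -4.7294$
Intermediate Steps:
$p{\left(U \right)} = - \frac{1}{5 \left(-5 + 2 U\right)}$ ($p{\left(U \right)} = - \frac{1}{5 \left(\left(U - 5\right) + U\right)} = - \frac{1}{5 \left(\left(-5 + U\right) + U\right)} = - \frac{1}{5 \left(-5 + 2 U\right)}$)
$n = \frac{1}{85}$ ($n = - \frac{1}{-25 + 10 \left(-6\right)} = - \frac{1}{-25 - 60} = - \frac{1}{-85} = \left(-1\right) \left(- \frac{1}{85}\right) = \frac{1}{85} \approx 0.011765$)
$g = 23$ ($g = -2 + 5^{2} = -2 + 25 = 23$)
$n g - 5 = \frac{1}{85} \cdot 23 - 5 = \frac{23}{85} - 5 = - \frac{402}{85}$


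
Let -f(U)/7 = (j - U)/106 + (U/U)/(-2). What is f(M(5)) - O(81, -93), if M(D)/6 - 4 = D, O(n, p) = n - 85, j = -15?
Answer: 639/53 ≈ 12.057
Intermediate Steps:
O(n, p) = -85 + n
M(D) = 24 + 6*D
f(U) = 238/53 + 7*U/106 (f(U) = -7*((-15 - U)/106 + (U/U)/(-2)) = -7*((-15 - U)*(1/106) + 1*(-½)) = -7*((-15/106 - U/106) - ½) = -7*(-34/53 - U/106) = 238/53 + 7*U/106)
f(M(5)) - O(81, -93) = (238/53 + 7*(24 + 6*5)/106) - (-85 + 81) = (238/53 + 7*(24 + 30)/106) - 1*(-4) = (238/53 + (7/106)*54) + 4 = (238/53 + 189/53) + 4 = 427/53 + 4 = 639/53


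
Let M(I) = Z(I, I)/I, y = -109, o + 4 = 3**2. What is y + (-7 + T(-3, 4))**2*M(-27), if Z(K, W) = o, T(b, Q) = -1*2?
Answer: -124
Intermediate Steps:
T(b, Q) = -2
o = 5 (o = -4 + 3**2 = -4 + 9 = 5)
Z(K, W) = 5
M(I) = 5/I
y + (-7 + T(-3, 4))**2*M(-27) = -109 + (-7 - 2)**2*(5/(-27)) = -109 + (-9)**2*(5*(-1/27)) = -109 + 81*(-5/27) = -109 - 15 = -124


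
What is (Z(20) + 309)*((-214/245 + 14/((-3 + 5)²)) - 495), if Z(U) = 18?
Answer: -78893001/490 ≈ -1.6101e+5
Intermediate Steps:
(Z(20) + 309)*((-214/245 + 14/((-3 + 5)²)) - 495) = (18 + 309)*((-214/245 + 14/((-3 + 5)²)) - 495) = 327*((-214*1/245 + 14/(2²)) - 495) = 327*((-214/245 + 14/4) - 495) = 327*((-214/245 + 14*(¼)) - 495) = 327*((-214/245 + 7/2) - 495) = 327*(1287/490 - 495) = 327*(-241263/490) = -78893001/490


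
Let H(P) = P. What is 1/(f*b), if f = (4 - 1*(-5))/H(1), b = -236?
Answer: -1/2124 ≈ -0.00047081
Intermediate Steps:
f = 9 (f = (4 - 1*(-5))/1 = (4 + 5)*1 = 9*1 = 9)
1/(f*b) = 1/(9*(-236)) = 1/(-2124) = -1/2124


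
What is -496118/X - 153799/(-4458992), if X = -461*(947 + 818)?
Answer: 2337327056391/3628125725680 ≈ 0.64422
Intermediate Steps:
X = -813665 (X = -461*1765 = -813665)
-496118/X - 153799/(-4458992) = -496118/(-813665) - 153799/(-4458992) = -496118*(-1/813665) - 153799*(-1/4458992) = 496118/813665 + 153799/4458992 = 2337327056391/3628125725680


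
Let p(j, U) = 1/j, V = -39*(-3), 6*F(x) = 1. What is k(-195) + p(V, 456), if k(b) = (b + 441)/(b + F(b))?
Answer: -171523/136773 ≈ -1.2541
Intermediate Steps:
F(x) = ⅙ (F(x) = (⅙)*1 = ⅙)
V = 117
k(b) = (441 + b)/(⅙ + b) (k(b) = (b + 441)/(b + ⅙) = (441 + b)/(⅙ + b))
k(-195) + p(V, 456) = 6*(441 - 195)/(1 + 6*(-195)) + 1/117 = 6*246/(1 - 1170) + 1/117 = 6*246/(-1169) + 1/117 = 6*(-1/1169)*246 + 1/117 = -1476/1169 + 1/117 = -171523/136773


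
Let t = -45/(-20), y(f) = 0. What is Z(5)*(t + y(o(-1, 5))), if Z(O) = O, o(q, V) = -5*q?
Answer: 45/4 ≈ 11.250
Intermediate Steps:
t = 9/4 (t = -45*(-1/20) = 9/4 ≈ 2.2500)
Z(5)*(t + y(o(-1, 5))) = 5*(9/4 + 0) = 5*(9/4) = 45/4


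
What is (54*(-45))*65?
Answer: -157950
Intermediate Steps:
(54*(-45))*65 = -2430*65 = -157950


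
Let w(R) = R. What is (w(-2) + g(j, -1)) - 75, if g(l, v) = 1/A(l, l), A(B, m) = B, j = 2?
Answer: -153/2 ≈ -76.500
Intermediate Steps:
g(l, v) = 1/l
(w(-2) + g(j, -1)) - 75 = (-2 + 1/2) - 75 = -3/2 - 75 = -153/2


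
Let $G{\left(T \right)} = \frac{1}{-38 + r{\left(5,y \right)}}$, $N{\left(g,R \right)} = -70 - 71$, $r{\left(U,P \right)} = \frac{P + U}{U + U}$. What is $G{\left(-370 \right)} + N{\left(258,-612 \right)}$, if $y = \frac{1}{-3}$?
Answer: $- \frac{79398}{563} \approx -141.03$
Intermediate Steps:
$y = - \frac{1}{3} \approx -0.33333$
$r{\left(U,P \right)} = \frac{P + U}{2 U}$
$N{\left(g,R \right)} = -141$
$G{\left(T \right)} = - \frac{15}{563}$ ($G{\left(T \right)} = \frac{1}{-38 + \frac{- \frac{1}{3} + 5}{2 \cdot 5}} = \frac{1}{-38 + \frac{1}{2} \cdot \frac{1}{5} \cdot \frac{14}{3}} = \frac{1}{-38 + \frac{7}{15}} = \frac{1}{- \frac{563}{15}} = - \frac{15}{563}$)
$G{\left(-370 \right)} + N{\left(258,-612 \right)} = - \frac{15}{563} - 141 = - \frac{79398}{563}$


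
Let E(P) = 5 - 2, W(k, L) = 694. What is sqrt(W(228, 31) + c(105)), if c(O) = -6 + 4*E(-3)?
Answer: 10*sqrt(7) ≈ 26.458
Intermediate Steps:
E(P) = 3
c(O) = 6 (c(O) = -6 + 4*3 = -6 + 12 = 6)
sqrt(W(228, 31) + c(105)) = sqrt(694 + 6) = sqrt(700) = 10*sqrt(7)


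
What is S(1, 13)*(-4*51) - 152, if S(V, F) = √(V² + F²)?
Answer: -152 - 204*√170 ≈ -2811.8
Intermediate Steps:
S(V, F) = √(F² + V²)
S(1, 13)*(-4*51) - 152 = √(13² + 1²)*(-4*51) - 152 = √(169 + 1)*(-204) - 152 = √170*(-204) - 152 = -204*√170 - 152 = -152 - 204*√170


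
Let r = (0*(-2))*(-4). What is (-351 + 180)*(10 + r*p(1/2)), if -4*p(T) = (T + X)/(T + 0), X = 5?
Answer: -1710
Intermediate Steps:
p(T) = -(5 + T)/(4*T) (p(T) = -(T + 5)/(4*(T + 0)) = -(5 + T)/(4*T))
r = 0 (r = 0*(-4) = 0)
(-351 + 180)*(10 + r*p(1/2)) = (-351 + 180)*(10 + 0*((-5 - 1/2)/(4*(1/2)))) = -171*(10 + 0*((-5 - 1*½)/(4*(½)))) = -171*(10 + 0*((¼)*2*(-5 - ½))) = -171*(10 + 0*((¼)*2*(-11/2))) = -171*(10 + 0*(-11/4)) = -171*(10 + 0) = -171*10 = -1710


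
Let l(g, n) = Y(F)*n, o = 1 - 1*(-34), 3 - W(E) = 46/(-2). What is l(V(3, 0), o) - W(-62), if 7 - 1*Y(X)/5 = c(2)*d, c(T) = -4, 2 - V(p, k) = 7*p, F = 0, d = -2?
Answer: -201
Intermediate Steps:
V(p, k) = 2 - 7*p
W(E) = 26 (W(E) = 3 - 46/(-2) = 3 - 46*(-1)/2 = 3 - 1*(-23) = 3 + 23 = 26)
Y(X) = -5 (Y(X) = 35 - (-20)*(-2) = 35 - 5*8 = 35 - 40 = -5)
o = 35 (o = 1 + 34 = 35)
l(g, n) = -5*n
l(V(3, 0), o) - W(-62) = -5*35 - 1*26 = -175 - 26 = -201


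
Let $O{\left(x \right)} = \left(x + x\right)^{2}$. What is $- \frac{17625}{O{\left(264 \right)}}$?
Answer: $- \frac{5875}{92928} \approx -0.063221$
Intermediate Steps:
$O{\left(x \right)} = 4 x^{2}$ ($O{\left(x \right)} = \left(2 x\right)^{2} = 4 x^{2}$)
$- \frac{17625}{O{\left(264 \right)}} = - \frac{17625}{4 \cdot 264^{2}} = - \frac{17625}{4 \cdot 69696} = - \frac{17625}{278784} = \left(-17625\right) \frac{1}{278784} = - \frac{5875}{92928}$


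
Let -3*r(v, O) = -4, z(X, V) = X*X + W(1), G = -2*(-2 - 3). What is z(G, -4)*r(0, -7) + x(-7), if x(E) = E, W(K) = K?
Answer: 383/3 ≈ 127.67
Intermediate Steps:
G = 10 (G = -2*(-5) = 10)
z(X, V) = 1 + X**2 (z(X, V) = X*X + 1 = X**2 + 1 = 1 + X**2)
r(v, O) = 4/3 (r(v, O) = -1/3*(-4) = 4/3)
z(G, -4)*r(0, -7) + x(-7) = (1 + 10**2)*(4/3) - 7 = (1 + 100)*(4/3) - 7 = 101*(4/3) - 7 = 404/3 - 7 = 383/3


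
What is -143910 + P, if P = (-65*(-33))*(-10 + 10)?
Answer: -143910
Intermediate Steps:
P = 0 (P = 2145*0 = 0)
-143910 + P = -143910 + 0 = -143910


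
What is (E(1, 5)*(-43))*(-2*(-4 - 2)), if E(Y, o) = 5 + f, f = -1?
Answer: -2064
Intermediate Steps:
E(Y, o) = 4 (E(Y, o) = 5 - 1 = 4)
(E(1, 5)*(-43))*(-2*(-4 - 2)) = (4*(-43))*(-2*(-4 - 2)) = -(-344)*(-6) = -172*12 = -2064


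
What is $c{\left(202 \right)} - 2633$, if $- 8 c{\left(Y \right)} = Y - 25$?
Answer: $- \frac{21241}{8} \approx -2655.1$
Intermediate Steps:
$c{\left(Y \right)} = \frac{25}{8} - \frac{Y}{8}$ ($c{\left(Y \right)} = - \frac{Y - 25}{8} = - \frac{-25 + Y}{8} = \frac{25}{8} - \frac{Y}{8}$)
$c{\left(202 \right)} - 2633 = \left(\frac{25}{8} - \frac{101}{4}\right) - 2633 = - \frac{177}{8} - 2633 = - \frac{21241}{8}$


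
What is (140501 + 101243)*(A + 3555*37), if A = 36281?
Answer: 40568511104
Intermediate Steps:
(140501 + 101243)*(A + 3555*37) = (140501 + 101243)*(36281 + 3555*37) = 241744*(36281 + 131535) = 241744*167816 = 40568511104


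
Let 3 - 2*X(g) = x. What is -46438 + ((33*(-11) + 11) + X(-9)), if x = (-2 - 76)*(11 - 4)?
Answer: -93031/2 ≈ -46516.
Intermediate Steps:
x = -546 (x = -78*7 = -546)
X(g) = 549/2 (X(g) = 3/2 - ½*(-546) = 3/2 + 273 = 549/2)
-46438 + ((33*(-11) + 11) + X(-9)) = -46438 + ((33*(-11) + 11) + 549/2) = -46438 + ((-363 + 11) + 549/2) = -46438 + (-352 + 549/2) = -46438 - 155/2 = -93031/2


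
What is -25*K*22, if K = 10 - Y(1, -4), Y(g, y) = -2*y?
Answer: -1100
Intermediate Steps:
K = 2 (K = 10 - (-2)*(-4) = 10 - 1*8 = 10 - 8 = 2)
-25*K*22 = -25*2*22 = -50*22 = -1100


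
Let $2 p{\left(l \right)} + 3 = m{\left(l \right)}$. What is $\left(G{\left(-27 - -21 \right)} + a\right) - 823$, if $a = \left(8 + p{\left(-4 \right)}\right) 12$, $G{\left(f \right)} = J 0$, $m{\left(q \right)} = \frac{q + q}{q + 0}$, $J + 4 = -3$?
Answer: $-733$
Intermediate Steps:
$J = -7$ ($J = -4 - 3 = -7$)
$m{\left(q \right)} = 2$ ($m{\left(q \right)} = \frac{2 q}{q} = 2$)
$p{\left(l \right)} = - \frac{1}{2}$ ($p{\left(l \right)} = - \frac{3}{2} + \frac{1}{2} \cdot 2 = - \frac{3}{2} + 1 = - \frac{1}{2}$)
$G{\left(f \right)} = 0$ ($G{\left(f \right)} = \left(-7\right) 0 = 0$)
$a = 90$ ($a = \left(8 - \frac{1}{2}\right) 12 = \frac{15}{2} \cdot 12 = 90$)
$\left(G{\left(-27 - -21 \right)} + a\right) - 823 = \left(0 + 90\right) - 823 = 90 - 823 = -733$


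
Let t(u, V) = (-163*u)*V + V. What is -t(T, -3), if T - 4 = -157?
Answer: 74820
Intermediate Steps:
T = -153 (T = 4 - 157 = -153)
t(u, V) = V - 163*V*u (t(u, V) = -163*V*u + V = V - 163*V*u)
-t(T, -3) = -(-3)*(1 - 163*(-153)) = -(-3)*(1 + 24939) = -(-3)*24940 = -1*(-74820) = 74820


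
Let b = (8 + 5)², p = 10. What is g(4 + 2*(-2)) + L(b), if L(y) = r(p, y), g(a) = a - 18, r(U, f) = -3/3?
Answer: -19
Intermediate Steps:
r(U, f) = -1 (r(U, f) = -3*⅓ = -1)
g(a) = -18 + a
b = 169 (b = 13² = 169)
L(y) = -1
g(4 + 2*(-2)) + L(b) = (-18 + (4 + 2*(-2))) - 1 = (-18 + (4 - 4)) - 1 = (-18 + 0) - 1 = -18 - 1 = -19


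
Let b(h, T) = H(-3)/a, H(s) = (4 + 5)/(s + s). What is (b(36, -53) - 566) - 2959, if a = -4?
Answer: -28197/8 ≈ -3524.6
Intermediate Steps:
H(s) = 9/(2*s) (H(s) = 9/((2*s)) = 9*(1/(2*s)) = 9/(2*s))
b(h, T) = 3/8 (b(h, T) = ((9/2)/(-3))/(-4) = ((9/2)*(-⅓))*(-¼) = -3/2*(-¼) = 3/8)
(b(36, -53) - 566) - 2959 = (3/8 - 566) - 2959 = -4525/8 - 2959 = -28197/8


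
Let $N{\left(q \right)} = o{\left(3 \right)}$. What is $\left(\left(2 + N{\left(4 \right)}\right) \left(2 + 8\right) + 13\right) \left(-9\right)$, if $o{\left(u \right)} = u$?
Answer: $-567$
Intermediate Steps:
$N{\left(q \right)} = 3$
$\left(\left(2 + N{\left(4 \right)}\right) \left(2 + 8\right) + 13\right) \left(-9\right) = \left(\left(2 + 3\right) \left(2 + 8\right) + 13\right) \left(-9\right) = \left(5 \cdot 10 + 13\right) \left(-9\right) = \left(50 + 13\right) \left(-9\right) = 63 \left(-9\right) = -567$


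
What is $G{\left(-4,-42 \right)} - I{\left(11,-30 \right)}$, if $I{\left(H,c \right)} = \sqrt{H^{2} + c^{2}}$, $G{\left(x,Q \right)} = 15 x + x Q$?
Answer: $108 - \sqrt{1021} \approx 76.047$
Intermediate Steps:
$G{\left(x,Q \right)} = 15 x + Q x$
$G{\left(-4,-42 \right)} - I{\left(11,-30 \right)} = - 4 \left(15 - 42\right) - \sqrt{11^{2} + \left(-30\right)^{2}} = \left(-4\right) \left(-27\right) - \sqrt{121 + 900} = 108 - \sqrt{1021}$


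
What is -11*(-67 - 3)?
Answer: 770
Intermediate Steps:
-11*(-67 - 3) = -11*(-70) = 770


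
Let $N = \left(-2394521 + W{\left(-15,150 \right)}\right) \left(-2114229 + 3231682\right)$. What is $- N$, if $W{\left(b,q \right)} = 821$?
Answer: $2674847246100$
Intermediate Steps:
$N = -2674847246100$ ($N = \left(-2394521 + 821\right) \left(-2114229 + 3231682\right) = \left(-2393700\right) 1117453 = -2674847246100$)
$- N = \left(-1\right) \left(-2674847246100\right) = 2674847246100$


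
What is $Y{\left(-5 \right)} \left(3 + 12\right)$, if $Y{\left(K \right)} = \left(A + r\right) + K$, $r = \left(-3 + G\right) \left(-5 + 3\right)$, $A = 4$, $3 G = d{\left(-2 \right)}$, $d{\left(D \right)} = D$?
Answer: $95$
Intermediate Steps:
$G = - \frac{2}{3}$ ($G = \frac{1}{3} \left(-2\right) = - \frac{2}{3} \approx -0.66667$)
$r = \frac{22}{3}$ ($r = \left(-3 - \frac{2}{3}\right) \left(-5 + 3\right) = \left(- \frac{11}{3}\right) \left(-2\right) = \frac{22}{3} \approx 7.3333$)
$Y{\left(K \right)} = \frac{34}{3} + K$ ($Y{\left(K \right)} = \left(4 + \frac{22}{3}\right) + K = \frac{34}{3} + K$)
$Y{\left(-5 \right)} \left(3 + 12\right) = \left(\frac{34}{3} - 5\right) \left(3 + 12\right) = \frac{19}{3} \cdot 15 = 95$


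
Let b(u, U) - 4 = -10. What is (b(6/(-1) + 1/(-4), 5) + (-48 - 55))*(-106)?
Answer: 11554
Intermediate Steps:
b(u, U) = -6 (b(u, U) = 4 - 10 = -6)
(b(6/(-1) + 1/(-4), 5) + (-48 - 55))*(-106) = (-6 + (-48 - 55))*(-106) = (-6 - 103)*(-106) = -109*(-106) = 11554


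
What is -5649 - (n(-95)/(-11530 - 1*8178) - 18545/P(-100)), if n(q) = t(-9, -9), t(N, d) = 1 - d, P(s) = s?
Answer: -574926653/98540 ≈ -5834.5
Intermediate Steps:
n(q) = 10 (n(q) = 1 - 1*(-9) = 1 + 9 = 10)
-5649 - (n(-95)/(-11530 - 1*8178) - 18545/P(-100)) = -5649 - (10/(-11530 - 1*8178) - 18545/(-100)) = -5649 - (10/(-11530 - 8178) - 18545*(-1/100)) = -5649 - (10/(-19708) + 3709/20) = -5649 - (10*(-1/19708) + 3709/20) = -5649 - (-5/9854 + 3709/20) = -5649 - 1*18274193/98540 = -5649 - 18274193/98540 = -574926653/98540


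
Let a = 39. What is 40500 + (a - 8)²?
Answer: 41461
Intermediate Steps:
40500 + (a - 8)² = 40500 + (39 - 8)² = 40500 + 31² = 40500 + 961 = 41461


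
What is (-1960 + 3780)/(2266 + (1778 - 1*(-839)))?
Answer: 1820/4883 ≈ 0.37272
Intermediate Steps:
(-1960 + 3780)/(2266 + (1778 - 1*(-839))) = 1820/(2266 + (1778 + 839)) = 1820/(2266 + 2617) = 1820/4883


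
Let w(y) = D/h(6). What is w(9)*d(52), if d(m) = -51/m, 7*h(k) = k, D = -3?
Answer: 357/104 ≈ 3.4327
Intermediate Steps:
h(k) = k/7
w(y) = -7/2 (w(y) = -3/((⅐)*6) = -3/6/7 = -3*7/6 = -7/2)
w(9)*d(52) = -(-357)/(2*52) = -7/2*(-51/52) = 357/104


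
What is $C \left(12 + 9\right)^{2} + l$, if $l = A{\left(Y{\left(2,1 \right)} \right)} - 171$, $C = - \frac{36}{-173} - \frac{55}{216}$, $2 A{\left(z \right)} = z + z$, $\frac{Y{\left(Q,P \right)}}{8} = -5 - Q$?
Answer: $- \frac{1027715}{4152} \approx -247.52$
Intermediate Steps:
$Y{\left(Q,P \right)} = -40 - 8 Q$ ($Y{\left(Q,P \right)} = 8 \left(-5 - Q\right) = -40 - 8 Q$)
$A{\left(z \right)} = z$ ($A{\left(z \right)} = \frac{z + z}{2} = \frac{2 z}{2} = z$)
$C = - \frac{1739}{37368}$ ($C = \left(-36\right) \left(- \frac{1}{173}\right) - \frac{55}{216} = \frac{36}{173} - \frac{55}{216} = - \frac{1739}{37368} \approx -0.046537$)
$l = -227$ ($l = \left(-40 - 16\right) - 171 = -56 - 171 = -227$)
$C \left(12 + 9\right)^{2} + l = - \frac{1739 \left(12 + 9\right)^{2}}{37368} - 227 = - \frac{1739 \cdot 21^{2}}{37368} - 227 = \left(- \frac{1739}{37368}\right) 441 - 227 = - \frac{85211}{4152} - 227 = - \frac{1027715}{4152}$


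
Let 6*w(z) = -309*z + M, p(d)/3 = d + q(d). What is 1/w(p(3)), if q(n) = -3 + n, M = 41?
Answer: -3/1370 ≈ -0.0021898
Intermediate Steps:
p(d) = -9 + 6*d (p(d) = 3*(d + (-3 + d)) = 3*(-3 + 2*d) = -9 + 6*d)
w(z) = 41/6 - 103*z/2 (w(z) = (-309*z + 41)/6 = (41 - 309*z)/6 = 41/6 - 103*z/2)
1/w(p(3)) = 1/(41/6 - 103*(-9 + 6*3)/2) = 1/(41/6 - 103*(-9 + 18)/2) = 1/(41/6 - 103/2*9) = 1/(41/6 - 927/2) = 1/(-1370/3) = -3/1370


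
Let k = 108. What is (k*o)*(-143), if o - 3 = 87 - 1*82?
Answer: -123552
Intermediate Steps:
o = 8 (o = 3 + (87 - 1*82) = 3 + (87 - 82) = 3 + 5 = 8)
(k*o)*(-143) = (108*8)*(-143) = 864*(-143) = -123552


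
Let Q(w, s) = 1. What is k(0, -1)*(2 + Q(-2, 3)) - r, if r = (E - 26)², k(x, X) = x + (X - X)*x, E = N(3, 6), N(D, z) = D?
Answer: -529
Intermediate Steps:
E = 3
k(x, X) = x (k(x, X) = x + 0*x = x + 0 = x)
r = 529 (r = (3 - 26)² = (-23)² = 529)
k(0, -1)*(2 + Q(-2, 3)) - r = 0*(2 + 1) - 1*529 = 0*3 - 529 = 0 - 529 = -529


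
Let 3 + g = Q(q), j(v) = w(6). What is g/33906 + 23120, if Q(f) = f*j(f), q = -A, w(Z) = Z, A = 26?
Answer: 261302187/11302 ≈ 23120.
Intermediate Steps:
q = -26 (q = -1*26 = -26)
j(v) = 6
Q(f) = 6*f (Q(f) = f*6 = 6*f)
g = -159 (g = -3 + 6*(-26) = -3 - 156 = -159)
g/33906 + 23120 = -159/33906 + 23120 = -159*1/33906 + 23120 = -53/11302 + 23120 = 261302187/11302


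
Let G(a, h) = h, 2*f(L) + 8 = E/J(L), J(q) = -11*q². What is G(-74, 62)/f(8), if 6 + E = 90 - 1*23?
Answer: -87296/5693 ≈ -15.334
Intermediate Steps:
E = 61 (E = -6 + (90 - 1*23) = -6 + (90 - 23) = -6 + 67 = 61)
f(L) = -4 - 61/(22*L²) (f(L) = -4 + (61/((-11*L²)))/2 = -4 + (61*(-1/(11*L²)))/2 = -4 + (-61/(11*L²))/2 = -4 - 61/(22*L²))
G(-74, 62)/f(8) = 62/(-4 - 61/22/8²) = 62/(-4 - 61/22*1/64) = 62/(-4 - 61/1408) = 62/(-5693/1408) = 62*(-1408/5693) = -87296/5693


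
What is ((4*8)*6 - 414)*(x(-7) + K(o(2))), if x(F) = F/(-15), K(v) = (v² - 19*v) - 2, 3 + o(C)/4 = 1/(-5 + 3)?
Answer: -511118/5 ≈ -1.0222e+5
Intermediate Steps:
o(C) = -14 (o(C) = -12 + 4/(-5 + 3) = -12 + 4/(-2) = -12 + 4*(-½) = -12 - 2 = -14)
K(v) = -2 + v² - 19*v
x(F) = -F/15 (x(F) = F*(-1/15) = -F/15)
((4*8)*6 - 414)*(x(-7) + K(o(2))) = ((4*8)*6 - 414)*(-1/15*(-7) + (-2 + (-14)² - 19*(-14))) = (32*6 - 414)*(7/15 + (-2 + 196 + 266)) = (192 - 414)*(7/15 + 460) = -222*6907/15 = -511118/5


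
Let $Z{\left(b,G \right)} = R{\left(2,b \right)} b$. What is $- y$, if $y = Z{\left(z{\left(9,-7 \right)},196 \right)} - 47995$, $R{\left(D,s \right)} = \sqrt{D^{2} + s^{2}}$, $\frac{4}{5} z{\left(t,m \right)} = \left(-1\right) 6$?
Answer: $47995 + \frac{15 \sqrt{241}}{4} \approx 48053.0$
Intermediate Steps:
$z{\left(t,m \right)} = - \frac{15}{2}$ ($z{\left(t,m \right)} = \frac{5 \left(\left(-1\right) 6\right)}{4} = \frac{5}{4} \left(-6\right) = - \frac{15}{2}$)
$Z{\left(b,G \right)} = b \sqrt{4 + b^{2}}$ ($Z{\left(b,G \right)} = \sqrt{2^{2} + b^{2}} b = \sqrt{4 + b^{2}} b = b \sqrt{4 + b^{2}}$)
$y = -47995 - \frac{15 \sqrt{241}}{4}$ ($y = - \frac{15 \sqrt{4 + \left(- \frac{15}{2}\right)^{2}}}{2} - 47995 = - \frac{15 \sqrt{4 + \frac{225}{4}}}{2} - 47995 = - \frac{15 \sqrt{\frac{241}{4}}}{2} - 47995 = - \frac{15 \frac{\sqrt{241}}{2}}{2} - 47995 = - \frac{15 \sqrt{241}}{4} - 47995 = -47995 - \frac{15 \sqrt{241}}{4} \approx -48053.0$)
$- y = - (-47995 - \frac{15 \sqrt{241}}{4}) = 47995 + \frac{15 \sqrt{241}}{4}$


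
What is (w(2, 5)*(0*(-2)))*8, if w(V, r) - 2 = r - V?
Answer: 0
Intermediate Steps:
w(V, r) = 2 + r - V (w(V, r) = 2 + (r - V) = 2 + r - V)
(w(2, 5)*(0*(-2)))*8 = ((2 + 5 - 1*2)*(0*(-2)))*8 = ((2 + 5 - 2)*0)*8 = (5*0)*8 = 0*8 = 0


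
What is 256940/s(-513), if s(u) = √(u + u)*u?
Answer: 128470*I*√114/87723 ≈ 15.637*I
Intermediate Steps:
s(u) = √2*u^(3/2) (s(u) = √(2*u)*u = (√2*√u)*u = √2*u^(3/2))
256940/s(-513) = 256940/((√2*(-513)^(3/2))) = 256940/((√2*(-1539*I*√57))) = 256940/((-1539*I*√114)) = 256940*(I*√114/175446) = 128470*I*√114/87723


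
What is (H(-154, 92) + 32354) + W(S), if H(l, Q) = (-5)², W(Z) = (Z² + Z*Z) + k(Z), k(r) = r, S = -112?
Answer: 57355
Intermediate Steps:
W(Z) = Z + 2*Z² (W(Z) = (Z² + Z*Z) + Z = (Z² + Z²) + Z = 2*Z² + Z = Z + 2*Z²)
H(l, Q) = 25
(H(-154, 92) + 32354) + W(S) = (25 + 32354) - 112*(1 + 2*(-112)) = 32379 - 112*(1 - 224) = 32379 - 112*(-223) = 32379 + 24976 = 57355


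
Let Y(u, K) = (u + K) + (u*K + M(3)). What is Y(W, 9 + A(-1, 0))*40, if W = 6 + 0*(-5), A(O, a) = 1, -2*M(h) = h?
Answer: 2980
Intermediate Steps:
M(h) = -h/2
W = 6 (W = 6 + 0 = 6)
Y(u, K) = -3/2 + K + u + K*u (Y(u, K) = (u + K) + (u*K - ½*3) = (K + u) + (K*u - 3/2) = (K + u) + (-3/2 + K*u) = -3/2 + K + u + K*u)
Y(W, 9 + A(-1, 0))*40 = (-3/2 + (9 + 1) + 6 + (9 + 1)*6)*40 = (-3/2 + 10 + 6 + 10*6)*40 = (-3/2 + 10 + 6 + 60)*40 = (149/2)*40 = 2980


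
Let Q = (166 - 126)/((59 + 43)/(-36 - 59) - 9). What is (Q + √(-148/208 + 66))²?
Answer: 3860187355/47624148 - 3800*√44135/12441 ≈ 16.887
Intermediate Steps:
Q = -3800/957 (Q = 40/(102/(-95) - 9) = 40/(102*(-1/95) - 9) = 40/(-102/95 - 9) = 40/(-957/95) = 40*(-95/957) = -3800/957 ≈ -3.9707)
(Q + √(-148/208 + 66))² = (-3800/957 + √(-148/208 + 66))² = (-3800/957 + √(-148*1/208 + 66))² = (-3800/957 + √(-37/52 + 66))² = (-3800/957 + √(3395/52))² = (-3800/957 + √44135/26)²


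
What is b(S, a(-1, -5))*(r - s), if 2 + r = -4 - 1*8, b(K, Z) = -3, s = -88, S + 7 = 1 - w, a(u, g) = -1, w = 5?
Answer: -222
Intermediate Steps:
S = -11 (S = -7 + (1 - 1*5) = -7 + (1 - 5) = -7 - 4 = -11)
r = -14 (r = -2 + (-4 - 1*8) = -2 + (-4 - 8) = -2 - 12 = -14)
b(S, a(-1, -5))*(r - s) = -3*(-14 - 1*(-88)) = -3*(-14 + 88) = -3*74 = -222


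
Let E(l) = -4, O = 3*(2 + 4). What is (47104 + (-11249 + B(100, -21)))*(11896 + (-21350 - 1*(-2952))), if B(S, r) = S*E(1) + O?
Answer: -230645446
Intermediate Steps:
O = 18 (O = 3*6 = 18)
B(S, r) = 18 - 4*S (B(S, r) = S*(-4) + 18 = -4*S + 18 = 18 - 4*S)
(47104 + (-11249 + B(100, -21)))*(11896 + (-21350 - 1*(-2952))) = (47104 + (-11249 + (18 - 4*100)))*(11896 + (-21350 - 1*(-2952))) = (47104 + (-11249 + (18 - 400)))*(11896 + (-21350 + 2952)) = (47104 + (-11249 - 382))*(11896 - 18398) = (47104 - 11631)*(-6502) = 35473*(-6502) = -230645446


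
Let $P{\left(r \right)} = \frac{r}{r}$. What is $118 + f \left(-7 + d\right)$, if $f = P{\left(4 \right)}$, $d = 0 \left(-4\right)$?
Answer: $111$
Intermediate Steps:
$d = 0$
$P{\left(r \right)} = 1$
$f = 1$
$118 + f \left(-7 + d\right) = 118 + 1 \left(-7 + 0\right) = 118 + 1 \left(-7\right) = 118 - 7 = 111$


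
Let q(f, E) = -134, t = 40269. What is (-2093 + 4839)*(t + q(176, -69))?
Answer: 110210710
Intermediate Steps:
(-2093 + 4839)*(t + q(176, -69)) = (-2093 + 4839)*(40269 - 134) = 2746*40135 = 110210710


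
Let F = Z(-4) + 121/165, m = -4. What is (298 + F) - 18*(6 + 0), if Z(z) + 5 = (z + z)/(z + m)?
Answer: 2801/15 ≈ 186.73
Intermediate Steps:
Z(z) = -5 + 2*z/(-4 + z) (Z(z) = -5 + (z + z)/(z - 4) = -5 + (2*z)/(-4 + z) = -5 + 2*z/(-4 + z))
F = -49/15 (F = (20 - 3*(-4))/(-4 - 4) + 121/165 = (20 + 12)/(-8) + 121*(1/165) = -1/8*32 + 11/15 = -4 + 11/15 = -49/15 ≈ -3.2667)
(298 + F) - 18*(6 + 0) = (298 - 49/15) - 18*(6 + 0) = 4421/15 - 18*6 = 4421/15 - 6*18 = 4421/15 - 108 = 2801/15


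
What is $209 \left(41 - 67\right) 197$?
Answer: $-1070498$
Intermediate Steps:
$209 \left(41 - 67\right) 197 = 209 \left(-26\right) 197 = \left(-5434\right) 197 = -1070498$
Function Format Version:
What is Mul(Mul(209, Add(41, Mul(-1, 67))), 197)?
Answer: -1070498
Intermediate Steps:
Mul(Mul(209, Add(41, Mul(-1, 67))), 197) = Mul(Mul(209, Add(41, -67)), 197) = Mul(Mul(209, -26), 197) = Mul(-5434, 197) = -1070498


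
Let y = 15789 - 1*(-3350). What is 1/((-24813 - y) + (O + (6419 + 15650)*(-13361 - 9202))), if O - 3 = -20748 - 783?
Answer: -1/498008327 ≈ -2.0080e-9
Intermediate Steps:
O = -21528 (O = 3 + (-20748 - 783) = 3 - 21531 = -21528)
y = 19139 (y = 15789 + 3350 = 19139)
1/((-24813 - y) + (O + (6419 + 15650)*(-13361 - 9202))) = 1/((-24813 - 1*19139) + (-21528 + (6419 + 15650)*(-13361 - 9202))) = 1/((-24813 - 19139) + (-21528 + 22069*(-22563))) = 1/(-43952 + (-21528 - 497942847)) = 1/(-43952 - 497964375) = 1/(-498008327) = -1/498008327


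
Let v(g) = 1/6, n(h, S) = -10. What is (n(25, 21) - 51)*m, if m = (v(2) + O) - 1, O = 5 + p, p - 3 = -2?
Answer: -1891/6 ≈ -315.17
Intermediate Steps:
p = 1 (p = 3 - 2 = 1)
O = 6 (O = 5 + 1 = 6)
v(g) = ⅙
m = 31/6 (m = (⅙ + 6) - 1 = 37/6 - 1 = 31/6 ≈ 5.1667)
(n(25, 21) - 51)*m = (-10 - 51)*(31/6) = -61*31/6 = -1891/6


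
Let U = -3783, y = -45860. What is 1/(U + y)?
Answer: -1/49643 ≈ -2.0144e-5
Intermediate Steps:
1/(U + y) = 1/(-3783 - 45860) = 1/(-49643) = -1/49643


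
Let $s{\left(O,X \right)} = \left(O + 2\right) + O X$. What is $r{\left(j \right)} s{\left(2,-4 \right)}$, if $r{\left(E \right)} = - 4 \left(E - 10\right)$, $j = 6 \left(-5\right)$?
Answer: $-640$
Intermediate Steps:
$s{\left(O,X \right)} = 2 + O + O X$ ($s{\left(O,X \right)} = \left(2 + O\right) + O X = 2 + O + O X$)
$j = -30$
$r{\left(E \right)} = 40 - 4 E$ ($r{\left(E \right)} = - 4 \left(-10 + E\right) = 40 - 4 E$)
$r{\left(j \right)} s{\left(2,-4 \right)} = \left(40 - -120\right) \left(2 + 2 + 2 \left(-4\right)\right) = \left(40 + 120\right) \left(2 + 2 - 8\right) = 160 \left(-4\right) = -640$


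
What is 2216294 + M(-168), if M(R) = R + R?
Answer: 2215958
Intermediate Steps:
M(R) = 2*R
2216294 + M(-168) = 2216294 + 2*(-168) = 2216294 - 336 = 2215958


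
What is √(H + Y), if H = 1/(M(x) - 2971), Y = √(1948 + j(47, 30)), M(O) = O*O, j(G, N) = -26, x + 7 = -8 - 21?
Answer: √(-67 + 3478975*√2)/335 ≈ 6.6212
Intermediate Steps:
x = -36 (x = -7 + (-8 - 21) = -7 - 29 = -36)
M(O) = O²
Y = 31*√2 (Y = √(1948 - 26) = √1922 = 31*√2 ≈ 43.841)
H = -1/1675 (H = 1/((-36)² - 2971) = 1/(1296 - 2971) = 1/(-1675) = -1/1675 ≈ -0.00059702)
√(H + Y) = √(-1/1675 + 31*√2)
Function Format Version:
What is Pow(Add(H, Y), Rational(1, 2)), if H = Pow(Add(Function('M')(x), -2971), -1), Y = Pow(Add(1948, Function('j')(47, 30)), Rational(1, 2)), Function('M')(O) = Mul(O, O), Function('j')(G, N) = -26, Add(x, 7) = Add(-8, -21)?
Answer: Mul(Rational(1, 335), Pow(Add(-67, Mul(3478975, Pow(2, Rational(1, 2)))), Rational(1, 2))) ≈ 6.6212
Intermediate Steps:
x = -36 (x = Add(-7, Add(-8, -21)) = Add(-7, -29) = -36)
Function('M')(O) = Pow(O, 2)
Y = Mul(31, Pow(2, Rational(1, 2))) (Y = Pow(Add(1948, -26), Rational(1, 2)) = Pow(1922, Rational(1, 2)) = Mul(31, Pow(2, Rational(1, 2))) ≈ 43.841)
H = Rational(-1, 1675) (H = Pow(Add(Pow(-36, 2), -2971), -1) = Pow(Add(1296, -2971), -1) = Pow(-1675, -1) = Rational(-1, 1675) ≈ -0.00059702)
Pow(Add(H, Y), Rational(1, 2)) = Pow(Add(Rational(-1, 1675), Mul(31, Pow(2, Rational(1, 2)))), Rational(1, 2))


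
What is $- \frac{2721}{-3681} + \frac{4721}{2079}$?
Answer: $\frac{2559440}{850311} \approx 3.01$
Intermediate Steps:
$- \frac{2721}{-3681} + \frac{4721}{2079} = \left(-2721\right) \left(- \frac{1}{3681}\right) + 4721 \cdot \frac{1}{2079} = \frac{907}{1227} + \frac{4721}{2079} = \frac{2559440}{850311}$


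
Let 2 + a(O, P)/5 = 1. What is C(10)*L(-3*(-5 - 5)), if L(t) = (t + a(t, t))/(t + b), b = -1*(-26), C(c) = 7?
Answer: 25/8 ≈ 3.1250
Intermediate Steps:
a(O, P) = -5 (a(O, P) = -10 + 5*1 = -10 + 5 = -5)
b = 26
L(t) = (-5 + t)/(26 + t) (L(t) = (t - 5)/(t + 26) = (-5 + t)/(26 + t))
C(10)*L(-3*(-5 - 5)) = 7*((-5 - 3*(-5 - 5))/(26 - 3*(-5 - 5))) = 7*((-5 - 3*(-10))/(26 - 3*(-10))) = 7*((-5 + 30)/(26 + 30)) = 7*(25/56) = 25/8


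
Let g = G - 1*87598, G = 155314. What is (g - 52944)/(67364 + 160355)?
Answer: 14772/227719 ≈ 0.064869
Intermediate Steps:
g = 67716 (g = 155314 - 1*87598 = 155314 - 87598 = 67716)
(g - 52944)/(67364 + 160355) = (67716 - 52944)/(67364 + 160355) = 14772/227719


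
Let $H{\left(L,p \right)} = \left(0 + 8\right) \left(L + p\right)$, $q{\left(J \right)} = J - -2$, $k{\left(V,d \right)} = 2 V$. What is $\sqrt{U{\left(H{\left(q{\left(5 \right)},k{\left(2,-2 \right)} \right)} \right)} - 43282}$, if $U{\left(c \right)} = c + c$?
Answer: $i \sqrt{43106} \approx 207.62 i$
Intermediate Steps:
$q{\left(J \right)} = 2 + J$ ($q{\left(J \right)} = J + 2 = 2 + J$)
$H{\left(L,p \right)} = 8 L + 8 p$ ($H{\left(L,p \right)} = 8 \left(L + p\right) = 8 L + 8 p$)
$U{\left(c \right)} = 2 c$
$\sqrt{U{\left(H{\left(q{\left(5 \right)},k{\left(2,-2 \right)} \right)} \right)} - 43282} = \sqrt{2 \left(8 \left(2 + 5\right) + 8 \cdot 2 \cdot 2\right) - 43282} = \sqrt{2 \left(8 \cdot 7 + 8 \cdot 4\right) - 43282} = \sqrt{2 \left(56 + 32\right) - 43282} = \sqrt{2 \cdot 88 - 43282} = \sqrt{176 - 43282} = \sqrt{-43106} = i \sqrt{43106}$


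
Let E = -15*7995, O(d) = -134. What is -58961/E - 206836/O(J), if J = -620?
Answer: 12406354037/8034975 ≈ 1544.0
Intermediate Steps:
E = -119925
-58961/E - 206836/O(J) = -58961/(-119925) - 206836/(-134) = -58961*(-1/119925) - 206836*(-1/134) = 58961/119925 + 103418/67 = 12406354037/8034975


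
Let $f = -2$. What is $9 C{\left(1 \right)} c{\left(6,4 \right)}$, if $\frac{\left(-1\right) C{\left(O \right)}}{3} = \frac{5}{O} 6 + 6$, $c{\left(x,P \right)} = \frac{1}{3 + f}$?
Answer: $-972$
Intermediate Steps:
$c{\left(x,P \right)} = 1$ ($c{\left(x,P \right)} = \frac{1}{3 - 2} = 1^{-1} = 1$)
$C{\left(O \right)} = -18 - \frac{90}{O}$ ($C{\left(O \right)} = - 3 \left(\frac{5}{O} 6 + 6\right) = - 3 \left(\frac{30}{O} + 6\right) = - 3 \left(6 + \frac{30}{O}\right) = -18 - \frac{90}{O}$)
$9 C{\left(1 \right)} c{\left(6,4 \right)} = 9 \left(-18 - \frac{90}{1}\right) 1 = 9 \left(-18 - 90\right) 1 = 9 \left(-108\right) 1 = \left(-972\right) 1 = -972$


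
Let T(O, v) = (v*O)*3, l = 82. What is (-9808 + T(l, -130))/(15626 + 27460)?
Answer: -20894/21543 ≈ -0.96987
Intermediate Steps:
T(O, v) = 3*O*v (T(O, v) = (O*v)*3 = 3*O*v)
(-9808 + T(l, -130))/(15626 + 27460) = (-9808 + 3*82*(-130))/(15626 + 27460) = (-9808 - 31980)/43086 = -41788*1/43086 = -20894/21543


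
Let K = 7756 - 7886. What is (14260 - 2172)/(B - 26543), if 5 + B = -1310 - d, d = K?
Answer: -1511/3466 ≈ -0.43595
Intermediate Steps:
K = -130
d = -130
B = -1185 (B = -5 + (-1310 - 1*(-130)) = -5 + (-1310 + 130) = -5 - 1180 = -1185)
(14260 - 2172)/(B - 26543) = (14260 - 2172)/(-1185 - 26543) = 12088/(-27728) = 12088*(-1/27728) = -1511/3466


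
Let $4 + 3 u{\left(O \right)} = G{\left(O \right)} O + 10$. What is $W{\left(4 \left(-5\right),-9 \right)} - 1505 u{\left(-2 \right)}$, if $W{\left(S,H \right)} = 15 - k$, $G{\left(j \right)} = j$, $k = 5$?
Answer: $- \frac{15020}{3} \approx -5006.7$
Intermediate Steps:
$W{\left(S,H \right)} = 10$ ($W{\left(S,H \right)} = 15 - 5 = 10$)
$u{\left(O \right)} = 2 + \frac{O^{2}}{3}$ ($u{\left(O \right)} = - \frac{4}{3} + \frac{O O + 10}{3} = - \frac{4}{3} + \frac{O^{2} + 10}{3} = - \frac{4}{3} + \frac{10 + O^{2}}{3} = - \frac{4}{3} + \left(\frac{10}{3} + \frac{O^{2}}{3}\right) = 2 + \frac{O^{2}}{3}$)
$W{\left(4 \left(-5\right),-9 \right)} - 1505 u{\left(-2 \right)} = 10 - 1505 \left(2 + \frac{\left(-2\right)^{2}}{3}\right) = 10 - 1505 \left(2 + \frac{1}{3} \cdot 4\right) = 10 - 1505 \left(2 + \frac{4}{3}\right) = 10 - \frac{15050}{3} = - \frac{15020}{3}$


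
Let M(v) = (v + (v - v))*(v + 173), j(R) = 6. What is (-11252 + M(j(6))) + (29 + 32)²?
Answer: -6457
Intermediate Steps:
M(v) = v*(173 + v) (M(v) = (v + 0)*(173 + v) = v*(173 + v))
(-11252 + M(j(6))) + (29 + 32)² = (-11252 + 6*(173 + 6)) + (29 + 32)² = (-11252 + 6*179) + 61² = (-11252 + 1074) + 3721 = -10178 + 3721 = -6457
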